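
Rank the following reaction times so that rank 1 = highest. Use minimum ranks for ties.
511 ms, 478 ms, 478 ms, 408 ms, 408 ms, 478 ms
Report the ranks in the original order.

Sorted (descending): 511, 478, 478, 478, 408, 408
The 3 values of 478 occupy positions 2–4 → each gets rank 2.
The 2 values of 408 occupy positions 5–6 → each gets rank 5.

1, 2, 2, 5, 5, 2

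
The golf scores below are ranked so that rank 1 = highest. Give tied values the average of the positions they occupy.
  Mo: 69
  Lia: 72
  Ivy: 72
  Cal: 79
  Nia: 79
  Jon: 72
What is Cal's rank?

Sorted (descending): 79, 79, 72, 72, 72, 69
The 2 values of 79 occupy positions 1–2 → average rank (1+2)/2 = 1.5.
The 3 values of 72 occupy positions 3–5 → average rank 4.
Cal has value 79 → rank 1.5.

1.5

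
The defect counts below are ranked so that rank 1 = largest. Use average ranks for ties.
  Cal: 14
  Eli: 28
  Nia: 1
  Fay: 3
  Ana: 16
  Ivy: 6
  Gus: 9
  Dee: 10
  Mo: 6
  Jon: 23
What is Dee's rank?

5

Sorted (descending): 28, 23, 16, 14, 10, 9, 6, 6, 3, 1
The 2 values of 6 occupy positions 7–8 → average rank (7+8)/2 = 7.5.
Dee has value 10 → rank 5.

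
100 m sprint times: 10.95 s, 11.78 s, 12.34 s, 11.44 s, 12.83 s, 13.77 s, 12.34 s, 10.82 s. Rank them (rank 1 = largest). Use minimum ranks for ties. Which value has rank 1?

Sorted (descending): 13.77, 12.83, 12.34, 12.34, 11.78, 11.44, 10.95, 10.82
The 2 values of 12.34 occupy positions 3–4 → each gets rank 3.
Rank 1 → value 13.77.

13.77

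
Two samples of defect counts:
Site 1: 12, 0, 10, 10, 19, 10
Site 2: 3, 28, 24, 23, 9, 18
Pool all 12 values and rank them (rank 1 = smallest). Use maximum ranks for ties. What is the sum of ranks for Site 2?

46

Sorted (ascending): 0, 3, 9, 10, 10, 10, 12, 18, 19, 23, 24, 28
The 3 values of 10 occupy positions 4–6 → each gets rank 6.
Site 2 values → pooled ranks: 3→2, 28→12, 24→11, 23→10, 9→3, 18→8
Rank sum = 2 + 12 + 11 + 10 + 3 + 8 = 46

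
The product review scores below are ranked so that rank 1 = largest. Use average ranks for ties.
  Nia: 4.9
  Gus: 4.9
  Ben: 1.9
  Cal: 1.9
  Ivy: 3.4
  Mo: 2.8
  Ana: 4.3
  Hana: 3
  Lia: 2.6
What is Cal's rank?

8.5

Sorted (descending): 4.9, 4.9, 4.3, 3.4, 3, 2.8, 2.6, 1.9, 1.9
The 2 values of 4.9 occupy positions 1–2 → average rank (1+2)/2 = 1.5.
The 2 values of 1.9 occupy positions 8–9 → average rank (8+9)/2 = 8.5.
Cal has value 1.9 → rank 8.5.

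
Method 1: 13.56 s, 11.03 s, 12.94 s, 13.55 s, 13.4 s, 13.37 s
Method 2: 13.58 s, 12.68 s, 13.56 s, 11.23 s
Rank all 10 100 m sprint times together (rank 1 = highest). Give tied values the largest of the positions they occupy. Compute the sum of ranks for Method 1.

35

Sorted (descending): 13.58, 13.56, 13.56, 13.55, 13.4, 13.37, 12.94, 12.68, 11.23, 11.03
The 2 values of 13.56 occupy positions 2–3 → each gets rank 3.
Method 1 values → pooled ranks: 13.56→3, 11.03→10, 12.94→7, 13.55→4, 13.4→5, 13.37→6
Rank sum = 3 + 10 + 7 + 4 + 5 + 6 = 35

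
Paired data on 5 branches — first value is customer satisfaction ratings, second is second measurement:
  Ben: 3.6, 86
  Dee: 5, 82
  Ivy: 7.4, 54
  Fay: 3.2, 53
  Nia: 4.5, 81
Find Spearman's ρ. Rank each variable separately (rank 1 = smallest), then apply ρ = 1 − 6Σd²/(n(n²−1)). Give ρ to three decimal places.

0.100

Ranks of variable 1: 2, 4, 5, 1, 3
Ranks of variable 2: 5, 4, 2, 1, 3
d = r₁ − r₂: -3, 0, 3, 0, 0
d²: 9, 0, 9, 0, 0; Σd² = 18
ρ = 1 − 6·18/(5·24) = 1 − 108/120 = 0.100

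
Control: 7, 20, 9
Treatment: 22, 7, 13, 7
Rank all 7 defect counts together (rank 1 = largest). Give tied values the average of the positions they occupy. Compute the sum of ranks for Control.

12

Sorted (descending): 22, 20, 13, 9, 7, 7, 7
The 3 values of 7 occupy positions 5–7 → average rank 6.
Control values → pooled ranks: 7→6, 20→2, 9→4
Rank sum = 6 + 2 + 4 = 12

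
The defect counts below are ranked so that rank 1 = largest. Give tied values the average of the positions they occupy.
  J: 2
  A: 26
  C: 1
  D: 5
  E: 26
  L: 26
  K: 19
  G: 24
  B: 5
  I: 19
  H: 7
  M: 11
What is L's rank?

Sorted (descending): 26, 26, 26, 24, 19, 19, 11, 7, 5, 5, 2, 1
The 3 values of 26 occupy positions 1–3 → average rank 2.
The 2 values of 19 occupy positions 5–6 → average rank (5+6)/2 = 5.5.
The 2 values of 5 occupy positions 9–10 → average rank (9+10)/2 = 9.5.
L has value 26 → rank 2.

2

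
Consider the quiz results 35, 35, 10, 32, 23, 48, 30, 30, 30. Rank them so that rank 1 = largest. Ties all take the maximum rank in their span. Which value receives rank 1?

48

Sorted (descending): 48, 35, 35, 32, 30, 30, 30, 23, 10
The 2 values of 35 occupy positions 2–3 → each gets rank 3.
The 3 values of 30 occupy positions 5–7 → each gets rank 7.
Rank 1 → value 48.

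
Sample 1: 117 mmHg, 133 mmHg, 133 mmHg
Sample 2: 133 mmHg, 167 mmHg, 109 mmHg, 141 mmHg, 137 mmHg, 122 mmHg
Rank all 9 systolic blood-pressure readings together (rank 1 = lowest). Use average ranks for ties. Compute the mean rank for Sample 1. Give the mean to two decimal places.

Sorted (ascending): 109, 117, 122, 133, 133, 133, 137, 141, 167
The 3 values of 133 occupy positions 4–6 → average rank 5.
Sample 1 values → pooled ranks: 117→2, 133→5, 133→5
Mean rank = (2 + 5 + 5) / 3 = 4.00

4.00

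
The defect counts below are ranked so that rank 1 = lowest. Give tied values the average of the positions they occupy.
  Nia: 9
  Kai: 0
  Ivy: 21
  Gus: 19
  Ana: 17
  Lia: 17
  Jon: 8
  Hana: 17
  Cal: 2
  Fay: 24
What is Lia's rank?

Sorted (ascending): 0, 2, 8, 9, 17, 17, 17, 19, 21, 24
The 3 values of 17 occupy positions 5–7 → average rank 6.
Lia has value 17 → rank 6.

6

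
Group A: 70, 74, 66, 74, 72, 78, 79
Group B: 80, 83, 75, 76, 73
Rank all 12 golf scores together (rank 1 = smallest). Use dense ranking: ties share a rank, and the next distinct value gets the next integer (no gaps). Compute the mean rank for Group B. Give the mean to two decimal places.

7.60

Sorted (ascending): 66, 70, 72, 73, 74, 74, 75, 76, 78, 79, 80, 83
The 2 values of 74 share dense rank 5.
Remaining distinct values take the next consecutive integers.
Group B values → pooled ranks: 80→10, 83→11, 75→6, 76→7, 73→4
Mean rank = (10 + 11 + 6 + 7 + 4) / 5 = 7.60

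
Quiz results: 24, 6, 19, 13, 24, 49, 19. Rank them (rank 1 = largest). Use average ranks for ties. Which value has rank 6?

Sorted (descending): 49, 24, 24, 19, 19, 13, 6
The 2 values of 24 occupy positions 2–3 → average rank (2+3)/2 = 2.5.
The 2 values of 19 occupy positions 4–5 → average rank (4+5)/2 = 4.5.
Rank 6 → value 13.

13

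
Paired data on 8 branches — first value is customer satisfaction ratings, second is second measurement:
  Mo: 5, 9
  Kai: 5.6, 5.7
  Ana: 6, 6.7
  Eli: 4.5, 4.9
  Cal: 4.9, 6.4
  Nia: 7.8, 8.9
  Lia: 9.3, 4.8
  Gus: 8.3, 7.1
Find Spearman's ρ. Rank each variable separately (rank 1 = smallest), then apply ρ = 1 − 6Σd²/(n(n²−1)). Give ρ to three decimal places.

0.024

Ranks of variable 1: 3, 4, 5, 1, 2, 6, 8, 7
Ranks of variable 2: 8, 3, 5, 2, 4, 7, 1, 6
d = r₁ − r₂: -5, 1, 0, -1, -2, -1, 7, 1
d²: 25, 1, 0, 1, 4, 1, 49, 1; Σd² = 82
ρ = 1 − 6·82/(8·63) = 1 − 492/504 = 0.024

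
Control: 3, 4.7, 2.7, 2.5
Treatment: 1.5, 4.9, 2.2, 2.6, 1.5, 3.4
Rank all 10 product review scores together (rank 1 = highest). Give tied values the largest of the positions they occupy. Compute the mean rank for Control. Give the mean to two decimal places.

Sorted (descending): 4.9, 4.7, 3.4, 3, 2.7, 2.6, 2.5, 2.2, 1.5, 1.5
The 2 values of 1.5 occupy positions 9–10 → each gets rank 10.
Control values → pooled ranks: 3→4, 4.7→2, 2.7→5, 2.5→7
Mean rank = (4 + 2 + 5 + 7) / 4 = 4.50

4.50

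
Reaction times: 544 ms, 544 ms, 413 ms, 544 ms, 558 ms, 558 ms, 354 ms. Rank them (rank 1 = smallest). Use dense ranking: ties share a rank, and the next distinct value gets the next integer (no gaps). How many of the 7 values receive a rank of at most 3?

Sorted (ascending): 354, 413, 544, 544, 544, 558, 558
The 3 values of 544 share dense rank 3.
The 2 values of 558 share dense rank 4.
Remaining distinct values take the next consecutive integers.
Ranks ≤ 3: {1, 2, 3, 3, 3} → 5 values.

5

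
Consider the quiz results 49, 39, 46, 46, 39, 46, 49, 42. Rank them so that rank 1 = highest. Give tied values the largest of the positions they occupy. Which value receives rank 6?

42

Sorted (descending): 49, 49, 46, 46, 46, 42, 39, 39
The 2 values of 49 occupy positions 1–2 → each gets rank 2.
The 3 values of 46 occupy positions 3–5 → each gets rank 5.
The 2 values of 39 occupy positions 7–8 → each gets rank 8.
Rank 6 → value 42.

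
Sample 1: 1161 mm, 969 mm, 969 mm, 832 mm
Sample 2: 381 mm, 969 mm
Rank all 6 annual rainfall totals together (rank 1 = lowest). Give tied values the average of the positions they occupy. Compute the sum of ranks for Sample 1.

16

Sorted (ascending): 381, 832, 969, 969, 969, 1161
The 3 values of 969 occupy positions 3–5 → average rank 4.
Sample 1 values → pooled ranks: 1161→6, 969→4, 969→4, 832→2
Rank sum = 6 + 4 + 4 + 2 = 16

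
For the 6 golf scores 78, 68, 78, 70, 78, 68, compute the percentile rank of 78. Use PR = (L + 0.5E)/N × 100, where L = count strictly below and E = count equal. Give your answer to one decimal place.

N = 6.
Strictly below 78: 3. Equal to 78: 3.
PR = (3 + 0.5·3)/6 × 100 = 75.0

75.0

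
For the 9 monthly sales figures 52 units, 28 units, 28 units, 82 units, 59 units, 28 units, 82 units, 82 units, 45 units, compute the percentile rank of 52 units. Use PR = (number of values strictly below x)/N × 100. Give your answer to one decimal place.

44.4

N = 9.
Strictly below 52: 4. Equal to 52: 1.
PR = 4/9 × 100 = 44.4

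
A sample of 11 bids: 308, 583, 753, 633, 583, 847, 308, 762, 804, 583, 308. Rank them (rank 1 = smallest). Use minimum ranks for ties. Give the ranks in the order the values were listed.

Sorted (ascending): 308, 308, 308, 583, 583, 583, 633, 753, 762, 804, 847
The 3 values of 308 occupy positions 1–3 → each gets rank 1.
The 3 values of 583 occupy positions 4–6 → each gets rank 4.

1, 4, 8, 7, 4, 11, 1, 9, 10, 4, 1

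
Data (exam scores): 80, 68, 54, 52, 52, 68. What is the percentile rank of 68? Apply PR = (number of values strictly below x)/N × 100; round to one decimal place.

50.0

N = 6.
Strictly below 68: 3. Equal to 68: 2.
PR = 3/6 × 100 = 50.0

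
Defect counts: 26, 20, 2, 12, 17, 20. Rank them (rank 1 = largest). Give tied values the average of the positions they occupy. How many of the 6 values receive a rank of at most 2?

1

Sorted (descending): 26, 20, 20, 17, 12, 2
The 2 values of 20 occupy positions 2–3 → average rank (2+3)/2 = 2.5.
Ranks ≤ 2: {1} → 1 value.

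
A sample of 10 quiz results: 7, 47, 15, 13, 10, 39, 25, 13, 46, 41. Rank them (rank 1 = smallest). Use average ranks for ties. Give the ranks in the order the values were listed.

1, 10, 5, 3.5, 2, 7, 6, 3.5, 9, 8

Sorted (ascending): 7, 10, 13, 13, 15, 25, 39, 41, 46, 47
The 2 values of 13 occupy positions 3–4 → average rank (3+4)/2 = 3.5.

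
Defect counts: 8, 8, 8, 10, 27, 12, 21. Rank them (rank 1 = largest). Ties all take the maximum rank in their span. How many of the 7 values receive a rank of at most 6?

4

Sorted (descending): 27, 21, 12, 10, 8, 8, 8
The 3 values of 8 occupy positions 5–7 → each gets rank 7.
Ranks ≤ 6: {1, 2, 3, 4} → 4 values.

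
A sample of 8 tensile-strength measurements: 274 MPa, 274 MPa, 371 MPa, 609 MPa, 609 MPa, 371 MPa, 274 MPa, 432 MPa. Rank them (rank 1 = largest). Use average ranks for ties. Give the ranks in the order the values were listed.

7, 7, 4.5, 1.5, 1.5, 4.5, 7, 3

Sorted (descending): 609, 609, 432, 371, 371, 274, 274, 274
The 2 values of 609 occupy positions 1–2 → average rank (1+2)/2 = 1.5.
The 2 values of 371 occupy positions 4–5 → average rank (4+5)/2 = 4.5.
The 3 values of 274 occupy positions 6–8 → average rank 7.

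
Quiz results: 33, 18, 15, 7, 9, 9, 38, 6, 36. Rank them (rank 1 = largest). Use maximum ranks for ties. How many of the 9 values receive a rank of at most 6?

5

Sorted (descending): 38, 36, 33, 18, 15, 9, 9, 7, 6
The 2 values of 9 occupy positions 6–7 → each gets rank 7.
Ranks ≤ 6: {1, 2, 3, 4, 5} → 5 values.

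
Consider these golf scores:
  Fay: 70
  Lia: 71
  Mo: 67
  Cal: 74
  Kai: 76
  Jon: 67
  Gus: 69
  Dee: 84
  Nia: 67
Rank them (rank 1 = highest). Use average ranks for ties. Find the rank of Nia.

8

Sorted (descending): 84, 76, 74, 71, 70, 69, 67, 67, 67
The 3 values of 67 occupy positions 7–9 → average rank 8.
Nia has value 67 → rank 8.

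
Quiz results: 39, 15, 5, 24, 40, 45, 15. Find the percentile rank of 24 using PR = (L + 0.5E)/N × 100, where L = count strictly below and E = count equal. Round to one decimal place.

N = 7.
Strictly below 24: 3. Equal to 24: 1.
PR = (3 + 0.5·1)/7 × 100 = 50.0

50.0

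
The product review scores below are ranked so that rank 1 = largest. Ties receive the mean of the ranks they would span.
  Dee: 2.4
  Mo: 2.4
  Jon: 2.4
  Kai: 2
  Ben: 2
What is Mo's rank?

2

Sorted (descending): 2.4, 2.4, 2.4, 2, 2
The 3 values of 2.4 occupy positions 1–3 → average rank 2.
The 2 values of 2 occupy positions 4–5 → average rank (4+5)/2 = 4.5.
Mo has value 2.4 → rank 2.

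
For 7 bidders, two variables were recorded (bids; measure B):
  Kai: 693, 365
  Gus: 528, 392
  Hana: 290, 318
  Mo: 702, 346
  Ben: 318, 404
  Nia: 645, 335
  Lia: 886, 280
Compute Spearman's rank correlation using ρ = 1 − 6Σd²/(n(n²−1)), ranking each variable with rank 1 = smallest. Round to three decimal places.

Ranks of variable 1: 5, 3, 1, 6, 2, 4, 7
Ranks of variable 2: 5, 6, 2, 4, 7, 3, 1
d = r₁ − r₂: 0, -3, -1, 2, -5, 1, 6
d²: 0, 9, 1, 4, 25, 1, 36; Σd² = 76
ρ = 1 − 6·76/(7·48) = 1 − 456/336 = -0.357

-0.357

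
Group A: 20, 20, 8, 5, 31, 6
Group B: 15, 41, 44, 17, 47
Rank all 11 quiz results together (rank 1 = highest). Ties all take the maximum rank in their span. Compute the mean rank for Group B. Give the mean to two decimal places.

4.20

Sorted (descending): 47, 44, 41, 31, 20, 20, 17, 15, 8, 6, 5
The 2 values of 20 occupy positions 5–6 → each gets rank 6.
Group B values → pooled ranks: 15→8, 41→3, 44→2, 17→7, 47→1
Mean rank = (8 + 3 + 2 + 7 + 1) / 5 = 4.20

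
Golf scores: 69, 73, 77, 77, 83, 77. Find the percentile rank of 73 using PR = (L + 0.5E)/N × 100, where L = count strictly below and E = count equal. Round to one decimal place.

N = 6.
Strictly below 73: 1. Equal to 73: 1.
PR = (1 + 0.5·1)/6 × 100 = 25.0

25.0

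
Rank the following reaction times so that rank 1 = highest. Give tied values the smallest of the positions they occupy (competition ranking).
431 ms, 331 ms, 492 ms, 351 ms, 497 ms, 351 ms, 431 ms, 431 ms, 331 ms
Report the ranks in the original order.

Sorted (descending): 497, 492, 431, 431, 431, 351, 351, 331, 331
The 3 values of 431 occupy positions 3–5 → each gets rank 3.
The 2 values of 351 occupy positions 6–7 → each gets rank 6.
The 2 values of 331 occupy positions 8–9 → each gets rank 8.

3, 8, 2, 6, 1, 6, 3, 3, 8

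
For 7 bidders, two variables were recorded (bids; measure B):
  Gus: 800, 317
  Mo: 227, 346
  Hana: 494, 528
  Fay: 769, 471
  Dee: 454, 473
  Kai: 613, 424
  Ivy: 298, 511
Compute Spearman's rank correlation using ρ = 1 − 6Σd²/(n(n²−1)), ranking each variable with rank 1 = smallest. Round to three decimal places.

Ranks of variable 1: 7, 1, 4, 6, 3, 5, 2
Ranks of variable 2: 1, 2, 7, 4, 5, 3, 6
d = r₁ − r₂: 6, -1, -3, 2, -2, 2, -4
d²: 36, 1, 9, 4, 4, 4, 16; Σd² = 74
ρ = 1 − 6·74/(7·48) = 1 − 444/336 = -0.321

-0.321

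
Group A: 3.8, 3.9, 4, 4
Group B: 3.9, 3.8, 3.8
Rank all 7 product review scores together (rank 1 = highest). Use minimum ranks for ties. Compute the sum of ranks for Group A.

Sorted (descending): 4, 4, 3.9, 3.9, 3.8, 3.8, 3.8
The 2 values of 4 occupy positions 1–2 → each gets rank 1.
The 2 values of 3.9 occupy positions 3–4 → each gets rank 3.
The 3 values of 3.8 occupy positions 5–7 → each gets rank 5.
Group A values → pooled ranks: 3.8→5, 3.9→3, 4→1, 4→1
Rank sum = 5 + 3 + 1 + 1 = 10

10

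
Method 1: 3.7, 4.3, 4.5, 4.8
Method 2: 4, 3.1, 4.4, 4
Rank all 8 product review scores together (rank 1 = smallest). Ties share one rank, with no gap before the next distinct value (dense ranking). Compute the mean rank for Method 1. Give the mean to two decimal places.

Sorted (ascending): 3.1, 3.7, 4, 4, 4.3, 4.4, 4.5, 4.8
The 2 values of 4 share dense rank 3.
Remaining distinct values take the next consecutive integers.
Method 1 values → pooled ranks: 3.7→2, 4.3→4, 4.5→6, 4.8→7
Mean rank = (2 + 4 + 6 + 7) / 4 = 4.75

4.75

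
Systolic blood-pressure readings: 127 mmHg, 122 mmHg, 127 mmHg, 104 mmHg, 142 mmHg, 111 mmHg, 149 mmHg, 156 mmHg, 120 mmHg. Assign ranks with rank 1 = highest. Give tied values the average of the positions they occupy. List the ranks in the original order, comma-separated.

Sorted (descending): 156, 149, 142, 127, 127, 122, 120, 111, 104
The 2 values of 127 occupy positions 4–5 → average rank (4+5)/2 = 4.5.

4.5, 6, 4.5, 9, 3, 8, 2, 1, 7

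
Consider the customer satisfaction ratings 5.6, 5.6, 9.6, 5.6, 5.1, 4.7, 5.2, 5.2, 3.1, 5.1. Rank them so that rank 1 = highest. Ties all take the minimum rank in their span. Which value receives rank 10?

Sorted (descending): 9.6, 5.6, 5.6, 5.6, 5.2, 5.2, 5.1, 5.1, 4.7, 3.1
The 3 values of 5.6 occupy positions 2–4 → each gets rank 2.
The 2 values of 5.2 occupy positions 5–6 → each gets rank 5.
The 2 values of 5.1 occupy positions 7–8 → each gets rank 7.
Rank 10 → value 3.1.

3.1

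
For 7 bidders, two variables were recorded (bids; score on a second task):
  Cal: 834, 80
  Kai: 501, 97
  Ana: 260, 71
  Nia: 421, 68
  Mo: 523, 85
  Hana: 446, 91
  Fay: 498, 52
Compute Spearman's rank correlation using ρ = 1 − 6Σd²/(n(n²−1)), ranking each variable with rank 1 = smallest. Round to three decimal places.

Ranks of variable 1: 7, 5, 1, 2, 6, 3, 4
Ranks of variable 2: 4, 7, 3, 2, 5, 6, 1
d = r₁ − r₂: 3, -2, -2, 0, 1, -3, 3
d²: 9, 4, 4, 0, 1, 9, 9; Σd² = 36
ρ = 1 − 6·36/(7·48) = 1 − 216/336 = 0.357

0.357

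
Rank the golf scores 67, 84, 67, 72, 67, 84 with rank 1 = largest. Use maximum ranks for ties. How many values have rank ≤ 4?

Sorted (descending): 84, 84, 72, 67, 67, 67
The 2 values of 84 occupy positions 1–2 → each gets rank 2.
The 3 values of 67 occupy positions 4–6 → each gets rank 6.
Ranks ≤ 4: {2, 2, 3} → 3 values.

3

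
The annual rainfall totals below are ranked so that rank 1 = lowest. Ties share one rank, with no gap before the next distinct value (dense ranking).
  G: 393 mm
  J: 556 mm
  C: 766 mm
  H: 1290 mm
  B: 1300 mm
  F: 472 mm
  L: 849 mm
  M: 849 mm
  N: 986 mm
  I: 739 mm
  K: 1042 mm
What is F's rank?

2

Sorted (ascending): 393, 472, 556, 739, 766, 849, 849, 986, 1042, 1290, 1300
The 2 values of 849 share dense rank 6.
Remaining distinct values take the next consecutive integers.
F has value 472 mm → rank 2.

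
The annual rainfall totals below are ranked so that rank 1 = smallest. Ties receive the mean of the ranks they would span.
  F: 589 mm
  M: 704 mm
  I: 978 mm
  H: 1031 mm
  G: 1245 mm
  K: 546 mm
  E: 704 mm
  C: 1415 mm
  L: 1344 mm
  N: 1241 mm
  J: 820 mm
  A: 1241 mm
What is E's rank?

Sorted (ascending): 546, 589, 704, 704, 820, 978, 1031, 1241, 1241, 1245, 1344, 1415
The 2 values of 704 occupy positions 3–4 → average rank (3+4)/2 = 3.5.
The 2 values of 1241 occupy positions 8–9 → average rank (8+9)/2 = 8.5.
E has value 704 mm → rank 3.5.

3.5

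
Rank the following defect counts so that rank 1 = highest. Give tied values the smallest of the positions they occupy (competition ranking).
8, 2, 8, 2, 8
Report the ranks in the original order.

1, 4, 1, 4, 1

Sorted (descending): 8, 8, 8, 2, 2
The 3 values of 8 occupy positions 1–3 → each gets rank 1.
The 2 values of 2 occupy positions 4–5 → each gets rank 4.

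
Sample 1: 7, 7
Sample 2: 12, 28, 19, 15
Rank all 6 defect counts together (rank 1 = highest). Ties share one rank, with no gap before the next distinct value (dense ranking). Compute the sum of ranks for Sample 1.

Sorted (descending): 28, 19, 15, 12, 7, 7
The 2 values of 7 share dense rank 5.
Remaining distinct values take the next consecutive integers.
Sample 1 values → pooled ranks: 7→5, 7→5
Rank sum = 5 + 5 = 10

10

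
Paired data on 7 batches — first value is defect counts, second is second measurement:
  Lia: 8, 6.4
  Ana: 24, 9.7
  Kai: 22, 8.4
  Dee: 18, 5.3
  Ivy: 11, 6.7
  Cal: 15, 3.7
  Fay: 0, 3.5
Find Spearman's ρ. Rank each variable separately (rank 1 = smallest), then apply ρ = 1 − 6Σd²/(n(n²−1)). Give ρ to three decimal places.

0.714

Ranks of variable 1: 2, 7, 6, 5, 3, 4, 1
Ranks of variable 2: 4, 7, 6, 3, 5, 2, 1
d = r₁ − r₂: -2, 0, 0, 2, -2, 2, 0
d²: 4, 0, 0, 4, 4, 4, 0; Σd² = 16
ρ = 1 − 6·16/(7·48) = 1 − 96/336 = 0.714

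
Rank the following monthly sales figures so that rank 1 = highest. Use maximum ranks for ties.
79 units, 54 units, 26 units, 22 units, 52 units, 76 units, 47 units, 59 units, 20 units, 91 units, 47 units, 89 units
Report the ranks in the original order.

3, 6, 10, 11, 7, 4, 9, 5, 12, 1, 9, 2

Sorted (descending): 91, 89, 79, 76, 59, 54, 52, 47, 47, 26, 22, 20
The 2 values of 47 occupy positions 8–9 → each gets rank 9.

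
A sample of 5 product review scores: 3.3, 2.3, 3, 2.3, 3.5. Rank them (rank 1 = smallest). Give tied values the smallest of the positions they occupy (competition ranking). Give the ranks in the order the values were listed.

Sorted (ascending): 2.3, 2.3, 3, 3.3, 3.5
The 2 values of 2.3 occupy positions 1–2 → each gets rank 1.

4, 1, 3, 1, 5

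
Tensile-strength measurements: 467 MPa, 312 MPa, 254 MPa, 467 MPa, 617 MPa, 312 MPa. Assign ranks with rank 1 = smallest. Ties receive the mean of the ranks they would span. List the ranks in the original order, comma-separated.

4.5, 2.5, 1, 4.5, 6, 2.5

Sorted (ascending): 254, 312, 312, 467, 467, 617
The 2 values of 312 occupy positions 2–3 → average rank (2+3)/2 = 2.5.
The 2 values of 467 occupy positions 4–5 → average rank (4+5)/2 = 4.5.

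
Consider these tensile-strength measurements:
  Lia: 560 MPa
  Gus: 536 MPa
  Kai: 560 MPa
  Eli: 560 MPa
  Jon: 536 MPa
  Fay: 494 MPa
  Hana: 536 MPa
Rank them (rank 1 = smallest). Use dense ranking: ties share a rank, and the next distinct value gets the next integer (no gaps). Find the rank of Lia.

3

Sorted (ascending): 494, 536, 536, 536, 560, 560, 560
The 3 values of 536 share dense rank 2.
The 3 values of 560 share dense rank 3.
Remaining distinct values take the next consecutive integers.
Lia has value 560 MPa → rank 3.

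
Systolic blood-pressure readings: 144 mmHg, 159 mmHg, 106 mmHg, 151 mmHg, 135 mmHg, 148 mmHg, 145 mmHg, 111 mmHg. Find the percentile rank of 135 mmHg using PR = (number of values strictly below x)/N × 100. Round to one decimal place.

N = 8.
Strictly below 135: 2. Equal to 135: 1.
PR = 2/8 × 100 = 25.0

25.0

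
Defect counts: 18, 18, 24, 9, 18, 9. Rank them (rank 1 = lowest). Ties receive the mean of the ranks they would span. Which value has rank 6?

Sorted (ascending): 9, 9, 18, 18, 18, 24
The 2 values of 9 occupy positions 1–2 → average rank (1+2)/2 = 1.5.
The 3 values of 18 occupy positions 3–5 → average rank 4.
Rank 6 → value 24.

24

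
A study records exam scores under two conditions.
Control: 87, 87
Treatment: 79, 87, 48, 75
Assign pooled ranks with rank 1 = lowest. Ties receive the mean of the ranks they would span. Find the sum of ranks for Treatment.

11

Sorted (ascending): 48, 75, 79, 87, 87, 87
The 3 values of 87 occupy positions 4–6 → average rank 5.
Treatment values → pooled ranks: 79→3, 87→5, 48→1, 75→2
Rank sum = 3 + 5 + 1 + 2 = 11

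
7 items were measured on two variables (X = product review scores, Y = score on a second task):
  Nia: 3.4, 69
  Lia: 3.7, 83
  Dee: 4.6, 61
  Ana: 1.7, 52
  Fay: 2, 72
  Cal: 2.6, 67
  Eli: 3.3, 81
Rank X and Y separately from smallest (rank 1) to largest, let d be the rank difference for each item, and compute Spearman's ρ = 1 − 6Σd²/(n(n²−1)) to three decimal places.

Ranks of variable 1: 5, 6, 7, 1, 2, 3, 4
Ranks of variable 2: 4, 7, 2, 1, 5, 3, 6
d = r₁ − r₂: 1, -1, 5, 0, -3, 0, -2
d²: 1, 1, 25, 0, 9, 0, 4; Σd² = 40
ρ = 1 − 6·40/(7·48) = 1 − 240/336 = 0.286

0.286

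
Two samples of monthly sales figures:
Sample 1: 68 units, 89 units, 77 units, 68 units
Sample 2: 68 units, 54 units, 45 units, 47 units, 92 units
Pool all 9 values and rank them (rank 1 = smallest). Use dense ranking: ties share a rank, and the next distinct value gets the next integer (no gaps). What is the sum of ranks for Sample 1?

Sorted (ascending): 45, 47, 54, 68, 68, 68, 77, 89, 92
The 3 values of 68 share dense rank 4.
Remaining distinct values take the next consecutive integers.
Sample 1 values → pooled ranks: 68→4, 89→6, 77→5, 68→4
Rank sum = 4 + 6 + 5 + 4 = 19

19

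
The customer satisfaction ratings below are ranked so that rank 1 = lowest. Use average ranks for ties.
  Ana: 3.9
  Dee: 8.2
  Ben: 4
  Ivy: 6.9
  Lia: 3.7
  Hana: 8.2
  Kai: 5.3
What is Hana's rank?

Sorted (ascending): 3.7, 3.9, 4, 5.3, 6.9, 8.2, 8.2
The 2 values of 8.2 occupy positions 6–7 → average rank (6+7)/2 = 6.5.
Hana has value 8.2 → rank 6.5.

6.5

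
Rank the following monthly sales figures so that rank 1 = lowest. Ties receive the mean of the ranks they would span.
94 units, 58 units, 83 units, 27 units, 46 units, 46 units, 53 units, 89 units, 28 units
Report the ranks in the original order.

Sorted (ascending): 27, 28, 46, 46, 53, 58, 83, 89, 94
The 2 values of 46 occupy positions 3–4 → average rank (3+4)/2 = 3.5.

9, 6, 7, 1, 3.5, 3.5, 5, 8, 2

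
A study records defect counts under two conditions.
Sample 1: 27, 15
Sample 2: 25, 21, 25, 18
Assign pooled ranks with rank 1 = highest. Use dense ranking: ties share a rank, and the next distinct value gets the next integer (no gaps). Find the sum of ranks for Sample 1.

6

Sorted (descending): 27, 25, 25, 21, 18, 15
The 2 values of 25 share dense rank 2.
Remaining distinct values take the next consecutive integers.
Sample 1 values → pooled ranks: 27→1, 15→5
Rank sum = 1 + 5 = 6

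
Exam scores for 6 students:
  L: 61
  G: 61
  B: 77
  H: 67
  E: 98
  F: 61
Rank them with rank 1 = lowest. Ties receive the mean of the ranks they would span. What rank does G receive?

2

Sorted (ascending): 61, 61, 61, 67, 77, 98
The 3 values of 61 occupy positions 1–3 → average rank 2.
G has value 61 → rank 2.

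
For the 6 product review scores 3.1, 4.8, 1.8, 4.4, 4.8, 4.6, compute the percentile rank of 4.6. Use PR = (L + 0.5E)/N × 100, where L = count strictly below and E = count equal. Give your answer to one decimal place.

58.3

N = 6.
Strictly below 4.6: 3. Equal to 4.6: 1.
PR = (3 + 0.5·1)/6 × 100 = 58.3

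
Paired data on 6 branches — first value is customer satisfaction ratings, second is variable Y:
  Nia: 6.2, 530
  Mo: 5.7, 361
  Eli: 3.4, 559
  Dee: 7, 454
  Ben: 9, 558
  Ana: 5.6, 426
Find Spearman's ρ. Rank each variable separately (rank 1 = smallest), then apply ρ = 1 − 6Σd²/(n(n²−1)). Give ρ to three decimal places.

0.029

Ranks of variable 1: 4, 3, 1, 5, 6, 2
Ranks of variable 2: 4, 1, 6, 3, 5, 2
d = r₁ − r₂: 0, 2, -5, 2, 1, 0
d²: 0, 4, 25, 4, 1, 0; Σd² = 34
ρ = 1 − 6·34/(6·35) = 1 − 204/210 = 0.029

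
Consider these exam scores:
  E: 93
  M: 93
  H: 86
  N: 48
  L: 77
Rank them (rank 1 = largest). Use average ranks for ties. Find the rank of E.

1.5

Sorted (descending): 93, 93, 86, 77, 48
The 2 values of 93 occupy positions 1–2 → average rank (1+2)/2 = 1.5.
E has value 93 → rank 1.5.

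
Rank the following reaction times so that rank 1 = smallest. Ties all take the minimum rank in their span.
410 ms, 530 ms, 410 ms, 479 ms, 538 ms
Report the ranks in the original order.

1, 4, 1, 3, 5

Sorted (ascending): 410, 410, 479, 530, 538
The 2 values of 410 occupy positions 1–2 → each gets rank 1.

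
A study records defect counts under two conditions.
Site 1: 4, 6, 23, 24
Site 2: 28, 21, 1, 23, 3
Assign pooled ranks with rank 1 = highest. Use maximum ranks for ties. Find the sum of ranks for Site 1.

19

Sorted (descending): 28, 24, 23, 23, 21, 6, 4, 3, 1
The 2 values of 23 occupy positions 3–4 → each gets rank 4.
Site 1 values → pooled ranks: 4→7, 6→6, 23→4, 24→2
Rank sum = 7 + 6 + 4 + 2 = 19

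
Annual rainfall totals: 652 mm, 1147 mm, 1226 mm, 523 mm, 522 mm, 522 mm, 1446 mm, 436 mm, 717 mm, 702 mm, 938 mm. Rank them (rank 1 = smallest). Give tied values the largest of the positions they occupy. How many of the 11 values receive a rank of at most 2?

1

Sorted (ascending): 436, 522, 522, 523, 652, 702, 717, 938, 1147, 1226, 1446
The 2 values of 522 occupy positions 2–3 → each gets rank 3.
Ranks ≤ 2: {1} → 1 value.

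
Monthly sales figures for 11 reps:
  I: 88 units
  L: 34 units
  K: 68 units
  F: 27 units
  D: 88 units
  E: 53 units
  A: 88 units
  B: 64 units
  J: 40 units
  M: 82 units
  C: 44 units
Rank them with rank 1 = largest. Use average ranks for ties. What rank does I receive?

Sorted (descending): 88, 88, 88, 82, 68, 64, 53, 44, 40, 34, 27
The 3 values of 88 occupy positions 1–3 → average rank 2.
I has value 88 units → rank 2.

2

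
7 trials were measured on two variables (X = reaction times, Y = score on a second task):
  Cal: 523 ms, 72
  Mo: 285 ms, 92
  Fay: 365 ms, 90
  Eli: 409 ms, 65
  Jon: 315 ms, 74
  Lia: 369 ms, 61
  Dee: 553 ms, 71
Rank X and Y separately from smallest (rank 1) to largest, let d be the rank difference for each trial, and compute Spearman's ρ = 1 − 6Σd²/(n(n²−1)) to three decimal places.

-0.643

Ranks of variable 1: 6, 1, 3, 5, 2, 4, 7
Ranks of variable 2: 4, 7, 6, 2, 5, 1, 3
d = r₁ − r₂: 2, -6, -3, 3, -3, 3, 4
d²: 4, 36, 9, 9, 9, 9, 16; Σd² = 92
ρ = 1 − 6·92/(7·48) = 1 − 552/336 = -0.643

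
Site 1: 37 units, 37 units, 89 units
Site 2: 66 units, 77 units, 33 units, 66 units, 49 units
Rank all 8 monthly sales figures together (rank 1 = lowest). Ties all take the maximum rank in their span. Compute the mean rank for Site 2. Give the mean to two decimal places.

4.80

Sorted (ascending): 33, 37, 37, 49, 66, 66, 77, 89
The 2 values of 37 occupy positions 2–3 → each gets rank 3.
The 2 values of 66 occupy positions 5–6 → each gets rank 6.
Site 2 values → pooled ranks: 66→6, 77→7, 33→1, 66→6, 49→4
Mean rank = (6 + 7 + 1 + 6 + 4) / 5 = 4.80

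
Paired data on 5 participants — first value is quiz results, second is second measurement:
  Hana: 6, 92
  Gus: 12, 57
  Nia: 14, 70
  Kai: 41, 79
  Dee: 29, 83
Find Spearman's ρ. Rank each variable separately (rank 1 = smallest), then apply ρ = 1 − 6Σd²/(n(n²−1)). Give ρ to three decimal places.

-0.100

Ranks of variable 1: 1, 2, 3, 5, 4
Ranks of variable 2: 5, 1, 2, 3, 4
d = r₁ − r₂: -4, 1, 1, 2, 0
d²: 16, 1, 1, 4, 0; Σd² = 22
ρ = 1 − 6·22/(5·24) = 1 − 132/120 = -0.100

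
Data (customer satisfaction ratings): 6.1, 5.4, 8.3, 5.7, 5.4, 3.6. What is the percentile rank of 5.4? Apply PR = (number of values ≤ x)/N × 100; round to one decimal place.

N = 6.
Strictly below 5.4: 1. Equal to 5.4: 2.
PR = 3/6 × 100 = 50.0

50.0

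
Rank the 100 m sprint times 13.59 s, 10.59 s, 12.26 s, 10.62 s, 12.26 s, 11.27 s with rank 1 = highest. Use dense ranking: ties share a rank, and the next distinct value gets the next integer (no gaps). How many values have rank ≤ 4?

Sorted (descending): 13.59, 12.26, 12.26, 11.27, 10.62, 10.59
The 2 values of 12.26 share dense rank 2.
Remaining distinct values take the next consecutive integers.
Ranks ≤ 4: {1, 2, 2, 3, 4} → 5 values.

5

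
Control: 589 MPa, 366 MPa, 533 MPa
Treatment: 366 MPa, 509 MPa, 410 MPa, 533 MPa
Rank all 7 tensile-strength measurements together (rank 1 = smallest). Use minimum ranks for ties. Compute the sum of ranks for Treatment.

13

Sorted (ascending): 366, 366, 410, 509, 533, 533, 589
The 2 values of 366 occupy positions 1–2 → each gets rank 1.
The 2 values of 533 occupy positions 5–6 → each gets rank 5.
Treatment values → pooled ranks: 366→1, 509→4, 410→3, 533→5
Rank sum = 1 + 4 + 3 + 5 = 13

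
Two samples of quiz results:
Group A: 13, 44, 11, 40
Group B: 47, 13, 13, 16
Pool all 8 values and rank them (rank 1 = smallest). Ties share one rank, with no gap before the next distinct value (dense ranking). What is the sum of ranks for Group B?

Sorted (ascending): 11, 13, 13, 13, 16, 40, 44, 47
The 3 values of 13 share dense rank 2.
Remaining distinct values take the next consecutive integers.
Group B values → pooled ranks: 47→6, 13→2, 13→2, 16→3
Rank sum = 6 + 2 + 2 + 3 = 13

13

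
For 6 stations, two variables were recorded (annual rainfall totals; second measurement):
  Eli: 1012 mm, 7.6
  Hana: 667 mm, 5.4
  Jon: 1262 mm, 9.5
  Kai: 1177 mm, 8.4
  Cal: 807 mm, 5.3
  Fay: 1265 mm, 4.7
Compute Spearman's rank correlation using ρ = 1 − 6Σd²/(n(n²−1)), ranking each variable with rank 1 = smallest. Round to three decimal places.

0.086

Ranks of variable 1: 3, 1, 5, 4, 2, 6
Ranks of variable 2: 4, 3, 6, 5, 2, 1
d = r₁ − r₂: -1, -2, -1, -1, 0, 5
d²: 1, 4, 1, 1, 0, 25; Σd² = 32
ρ = 1 − 6·32/(6·35) = 1 − 192/210 = 0.086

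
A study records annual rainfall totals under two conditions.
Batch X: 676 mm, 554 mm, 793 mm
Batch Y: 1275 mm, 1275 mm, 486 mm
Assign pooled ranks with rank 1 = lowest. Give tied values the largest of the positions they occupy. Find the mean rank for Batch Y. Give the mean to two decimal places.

Sorted (ascending): 486, 554, 676, 793, 1275, 1275
The 2 values of 1275 occupy positions 5–6 → each gets rank 6.
Batch Y values → pooled ranks: 1275→6, 1275→6, 486→1
Mean rank = (6 + 6 + 1) / 3 = 4.33

4.33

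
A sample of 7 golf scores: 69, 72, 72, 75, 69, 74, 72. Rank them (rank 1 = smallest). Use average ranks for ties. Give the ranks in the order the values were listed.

1.5, 4, 4, 7, 1.5, 6, 4

Sorted (ascending): 69, 69, 72, 72, 72, 74, 75
The 2 values of 69 occupy positions 1–2 → average rank (1+2)/2 = 1.5.
The 3 values of 72 occupy positions 3–5 → average rank 4.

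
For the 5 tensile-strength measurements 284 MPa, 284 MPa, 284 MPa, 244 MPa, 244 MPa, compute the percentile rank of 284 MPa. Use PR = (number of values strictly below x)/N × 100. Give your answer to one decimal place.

40.0

N = 5.
Strictly below 284: 2. Equal to 284: 3.
PR = 2/5 × 100 = 40.0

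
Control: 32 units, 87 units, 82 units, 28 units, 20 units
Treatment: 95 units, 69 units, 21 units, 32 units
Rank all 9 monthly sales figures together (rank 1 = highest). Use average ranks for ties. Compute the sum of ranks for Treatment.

18.5

Sorted (descending): 95, 87, 82, 69, 32, 32, 28, 21, 20
The 2 values of 32 occupy positions 5–6 → average rank (5+6)/2 = 5.5.
Treatment values → pooled ranks: 95→1, 69→4, 21→8, 32→5.5
Rank sum = 1 + 4 + 8 + 5.5 = 18.5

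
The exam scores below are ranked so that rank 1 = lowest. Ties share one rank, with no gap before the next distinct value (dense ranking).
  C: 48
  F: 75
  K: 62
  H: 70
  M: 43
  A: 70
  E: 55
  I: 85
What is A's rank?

5

Sorted (ascending): 43, 48, 55, 62, 70, 70, 75, 85
The 2 values of 70 share dense rank 5.
Remaining distinct values take the next consecutive integers.
A has value 70 → rank 5.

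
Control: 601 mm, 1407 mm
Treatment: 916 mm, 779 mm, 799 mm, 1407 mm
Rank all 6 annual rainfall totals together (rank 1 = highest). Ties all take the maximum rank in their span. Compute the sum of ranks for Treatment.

14

Sorted (descending): 1407, 1407, 916, 799, 779, 601
The 2 values of 1407 occupy positions 1–2 → each gets rank 2.
Treatment values → pooled ranks: 916→3, 779→5, 799→4, 1407→2
Rank sum = 3 + 5 + 4 + 2 = 14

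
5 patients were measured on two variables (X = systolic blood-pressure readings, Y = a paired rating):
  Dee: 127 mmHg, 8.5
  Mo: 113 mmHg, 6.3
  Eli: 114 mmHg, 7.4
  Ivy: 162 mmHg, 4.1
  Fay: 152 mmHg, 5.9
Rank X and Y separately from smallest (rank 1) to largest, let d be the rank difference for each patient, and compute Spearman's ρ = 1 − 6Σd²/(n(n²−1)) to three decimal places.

Ranks of variable 1: 3, 1, 2, 5, 4
Ranks of variable 2: 5, 3, 4, 1, 2
d = r₁ − r₂: -2, -2, -2, 4, 2
d²: 4, 4, 4, 16, 4; Σd² = 32
ρ = 1 − 6·32/(5·24) = 1 − 192/120 = -0.600

-0.600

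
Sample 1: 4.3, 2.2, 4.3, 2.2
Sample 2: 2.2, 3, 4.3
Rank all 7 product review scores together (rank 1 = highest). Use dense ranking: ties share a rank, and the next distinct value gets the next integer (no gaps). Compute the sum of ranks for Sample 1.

Sorted (descending): 4.3, 4.3, 4.3, 3, 2.2, 2.2, 2.2
The 3 values of 4.3 share dense rank 1.
The 3 values of 2.2 share dense rank 3.
Remaining distinct values take the next consecutive integers.
Sample 1 values → pooled ranks: 4.3→1, 2.2→3, 4.3→1, 2.2→3
Rank sum = 1 + 3 + 1 + 3 = 8

8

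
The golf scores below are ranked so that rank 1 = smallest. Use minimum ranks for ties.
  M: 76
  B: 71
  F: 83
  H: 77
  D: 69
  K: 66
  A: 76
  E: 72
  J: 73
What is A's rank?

Sorted (ascending): 66, 69, 71, 72, 73, 76, 76, 77, 83
The 2 values of 76 occupy positions 6–7 → each gets rank 6.
A has value 76 → rank 6.

6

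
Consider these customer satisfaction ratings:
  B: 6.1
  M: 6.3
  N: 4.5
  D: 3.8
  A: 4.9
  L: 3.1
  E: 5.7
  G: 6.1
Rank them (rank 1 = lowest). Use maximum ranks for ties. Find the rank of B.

Sorted (ascending): 3.1, 3.8, 4.5, 4.9, 5.7, 6.1, 6.1, 6.3
The 2 values of 6.1 occupy positions 6–7 → each gets rank 7.
B has value 6.1 → rank 7.

7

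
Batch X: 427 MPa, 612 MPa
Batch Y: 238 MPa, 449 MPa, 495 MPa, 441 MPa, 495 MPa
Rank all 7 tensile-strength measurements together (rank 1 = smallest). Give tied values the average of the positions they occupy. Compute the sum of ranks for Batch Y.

Sorted (ascending): 238, 427, 441, 449, 495, 495, 612
The 2 values of 495 occupy positions 5–6 → average rank (5+6)/2 = 5.5.
Batch Y values → pooled ranks: 238→1, 449→4, 495→5.5, 441→3, 495→5.5
Rank sum = 1 + 4 + 5.5 + 3 + 5.5 = 19

19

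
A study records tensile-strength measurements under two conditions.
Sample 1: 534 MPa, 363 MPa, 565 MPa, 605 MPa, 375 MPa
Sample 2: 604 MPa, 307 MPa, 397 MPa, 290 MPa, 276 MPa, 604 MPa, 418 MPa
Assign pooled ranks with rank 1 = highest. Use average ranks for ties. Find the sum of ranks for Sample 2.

Sorted (descending): 605, 604, 604, 565, 534, 418, 397, 375, 363, 307, 290, 276
The 2 values of 604 occupy positions 2–3 → average rank (2+3)/2 = 2.5.
Sample 2 values → pooled ranks: 604→2.5, 307→10, 397→7, 290→11, 276→12, 604→2.5, 418→6
Rank sum = 2.5 + 10 + 7 + 11 + 12 + 2.5 + 6 = 51

51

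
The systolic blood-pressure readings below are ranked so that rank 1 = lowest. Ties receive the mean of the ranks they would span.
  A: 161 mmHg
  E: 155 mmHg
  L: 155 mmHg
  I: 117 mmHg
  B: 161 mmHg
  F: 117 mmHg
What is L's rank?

3.5

Sorted (ascending): 117, 117, 155, 155, 161, 161
The 2 values of 117 occupy positions 1–2 → average rank (1+2)/2 = 1.5.
The 2 values of 155 occupy positions 3–4 → average rank (3+4)/2 = 3.5.
The 2 values of 161 occupy positions 5–6 → average rank (5+6)/2 = 5.5.
L has value 155 mmHg → rank 3.5.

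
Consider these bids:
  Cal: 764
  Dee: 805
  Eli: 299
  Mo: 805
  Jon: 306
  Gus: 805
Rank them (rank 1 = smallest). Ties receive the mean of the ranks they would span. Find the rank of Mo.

Sorted (ascending): 299, 306, 764, 805, 805, 805
The 3 values of 805 occupy positions 4–6 → average rank 5.
Mo has value 805 → rank 5.

5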